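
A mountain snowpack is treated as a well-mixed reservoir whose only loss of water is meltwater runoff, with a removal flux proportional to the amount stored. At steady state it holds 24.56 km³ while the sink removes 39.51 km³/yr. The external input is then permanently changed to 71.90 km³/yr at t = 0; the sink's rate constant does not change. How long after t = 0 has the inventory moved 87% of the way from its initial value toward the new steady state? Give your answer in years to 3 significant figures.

τ = M₀/F₀ = 24.56/39.51 = 0.6216 yr.
The remaining gap fraction is e^(−t/τ); 87% covered ⇒ e^(−t/τ) = 0.130.
t = −τ ln(0.130) = 0.6216 × 2.040 = 1.268 yr.

1.27 yr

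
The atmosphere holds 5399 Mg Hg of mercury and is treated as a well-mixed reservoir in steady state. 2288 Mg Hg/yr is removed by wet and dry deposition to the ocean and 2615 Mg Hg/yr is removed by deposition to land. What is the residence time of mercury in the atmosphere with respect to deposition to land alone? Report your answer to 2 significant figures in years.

Residence time with respect to a single sink: τ = M / F_sink.
τ = 5399 / 2615 = 2.065 yr.

2.1 yr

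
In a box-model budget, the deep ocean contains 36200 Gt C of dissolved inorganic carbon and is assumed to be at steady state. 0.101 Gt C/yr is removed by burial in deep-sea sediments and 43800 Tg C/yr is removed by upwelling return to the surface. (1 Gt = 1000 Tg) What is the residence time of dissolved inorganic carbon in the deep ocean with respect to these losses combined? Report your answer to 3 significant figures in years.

Convert the upwelling return to the surface flux: 43800 Tg C/yr = 43.80 Gt C/yr.
Total removal = 0.1010 + 43.80 = 43.901 Gt C/yr.
τ = M / ΣF_out = 36200 / 43.901 = 824.6 yr.

825 yr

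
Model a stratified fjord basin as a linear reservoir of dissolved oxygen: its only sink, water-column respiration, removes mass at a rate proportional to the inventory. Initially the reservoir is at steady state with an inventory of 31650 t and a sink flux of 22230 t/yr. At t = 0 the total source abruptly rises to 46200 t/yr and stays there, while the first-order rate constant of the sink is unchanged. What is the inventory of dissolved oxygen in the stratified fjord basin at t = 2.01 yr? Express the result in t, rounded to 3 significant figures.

τ = M₀/F₀ = 31650/22230 = 1.424 yr; rate constant k = 1/τ.
New steady state M_∞ = F₁/k = F₁·τ = 46200 × 1.424 = 65777 t.
M(t) = M_∞ + (M₀ − M_∞)·e^(−t/τ); t/τ = 2.01/1.424 = 1.412, so e^(−t/τ) = 0.2437.
M(t) = 65777 − 34130 × 0.2437 = 57460 t.

57500 t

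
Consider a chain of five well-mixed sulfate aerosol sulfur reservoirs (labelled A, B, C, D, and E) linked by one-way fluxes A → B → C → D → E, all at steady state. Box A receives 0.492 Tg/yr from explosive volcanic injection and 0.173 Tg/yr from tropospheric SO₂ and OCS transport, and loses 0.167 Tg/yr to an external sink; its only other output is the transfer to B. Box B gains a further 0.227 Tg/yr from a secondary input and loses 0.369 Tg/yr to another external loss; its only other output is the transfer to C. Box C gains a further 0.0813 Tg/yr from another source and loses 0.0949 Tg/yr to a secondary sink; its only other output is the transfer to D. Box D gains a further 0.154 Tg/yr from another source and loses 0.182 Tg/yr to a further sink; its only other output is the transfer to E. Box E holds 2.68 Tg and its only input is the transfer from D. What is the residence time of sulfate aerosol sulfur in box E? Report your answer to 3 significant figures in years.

Box A: F(A→B) = (0.492 + 0.173) − 0.167 = 0.49800 Tg/yr.
Box B: F(B→C) = (0.49800 + 0.227) − 0.369 = 0.35600 Tg/yr.
Box C: F(C→D) = (0.35600 + 0.0813) − 0.0949 = 0.34240 Tg/yr.
Box D: F(D→E) = (0.34240 + 0.154) − 0.182 = 0.31440 Tg/yr.
Box E throughput = its input = 0.31440 Tg/yr; τ = 2.68 / 0.31440 = 8.524 yr.

8.52 yr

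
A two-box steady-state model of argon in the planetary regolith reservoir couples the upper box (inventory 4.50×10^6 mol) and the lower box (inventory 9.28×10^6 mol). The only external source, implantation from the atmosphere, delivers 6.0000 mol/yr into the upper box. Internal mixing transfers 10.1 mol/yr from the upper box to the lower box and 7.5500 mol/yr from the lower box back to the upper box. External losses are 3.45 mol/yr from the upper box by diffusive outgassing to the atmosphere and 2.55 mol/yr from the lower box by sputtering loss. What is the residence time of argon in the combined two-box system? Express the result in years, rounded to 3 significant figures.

2.30×10^6 yr

Residence time in the combined system uses the total inventory and the total *external* removal — internal exchanges between the two boxes cancel.
M_total = 4.50×10^6 + 9.28×10^6 = 1.3780×10^7 mol.
ΣF_external_out = 3.45 + 2.55 = 6.0000 mol/yr.
τ = M_total / ΣF_ext = 1.3780×10^7 / 6.0000 = 2.297×10^6 yr.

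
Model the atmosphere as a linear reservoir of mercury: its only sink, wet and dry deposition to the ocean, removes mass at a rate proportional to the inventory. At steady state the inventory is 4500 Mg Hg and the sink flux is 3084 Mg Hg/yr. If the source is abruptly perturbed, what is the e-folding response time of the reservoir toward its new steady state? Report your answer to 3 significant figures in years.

1.46 yr

For a linear reservoir the response time equals the residence time τ = M/F.
τ = 4500 / 3084 = 1.459 yr.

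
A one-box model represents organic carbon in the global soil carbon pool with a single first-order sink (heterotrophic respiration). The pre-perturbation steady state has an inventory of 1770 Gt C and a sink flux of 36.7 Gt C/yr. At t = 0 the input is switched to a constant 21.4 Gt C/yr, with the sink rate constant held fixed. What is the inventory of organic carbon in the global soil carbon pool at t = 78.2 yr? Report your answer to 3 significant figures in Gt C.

Residence time τ = M₀/F₀ = 48.23 yr. The eventual steady state is M_∞ = M₀·(F₁/F₀) = 1770 × 21.4/36.7 = 1032.1 Gt C.
The anomaly ΔM(t) = M(t) − M_∞ decays as ΔM₀·e^(−t/τ) with ΔM₀ = 1770 − 1032.1 = 737.9 Gt C.
At t = 78.2 yr, e^(−t/τ) = e^(−1.621) = 0.1976, so ΔM = 145.8 Gt C and M = 1032.1 + 145.8 = 1177.9 Gt C.

1180 Gt C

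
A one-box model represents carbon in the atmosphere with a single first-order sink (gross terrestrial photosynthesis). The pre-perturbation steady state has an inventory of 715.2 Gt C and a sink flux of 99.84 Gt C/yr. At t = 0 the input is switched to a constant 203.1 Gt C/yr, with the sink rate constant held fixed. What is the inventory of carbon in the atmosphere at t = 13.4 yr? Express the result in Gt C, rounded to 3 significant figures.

1340 Gt C

Residence time τ = M₀/F₀ = 7.163 yr. The eventual steady state is M_∞ = M₀·(F₁/F₀) = 715.2 × 203.1/99.84 = 1454.9 Gt C.
The anomaly ΔM(t) = M(t) − M_∞ decays as ΔM₀·e^(−t/τ) with ΔM₀ = 715.2 − 1454.9 = −739.7 Gt C.
At t = 13.4 yr, e^(−t/τ) = e^(−1.871) = 0.1540, so ΔM = −113.9 Gt C and M = 1454.9 − 113.9 = 1341.0 Gt C.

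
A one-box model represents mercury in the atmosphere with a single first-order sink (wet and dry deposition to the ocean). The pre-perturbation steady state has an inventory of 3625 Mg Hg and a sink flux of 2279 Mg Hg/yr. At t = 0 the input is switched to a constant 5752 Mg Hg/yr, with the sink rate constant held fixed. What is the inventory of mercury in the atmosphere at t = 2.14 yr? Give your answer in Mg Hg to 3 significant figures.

τ = M₀/F₀ = 3625/2279 = 1.591 yr; rate constant k = 1/τ.
New steady state M_∞ = F₁/k = F₁·τ = 5752 × 1.591 = 9149.2 Mg Hg.
M(t) = M_∞ + (M₀ − M_∞)·e^(−t/τ); t/τ = 2.14/1.591 = 1.345, so e^(−t/τ) = 0.2604.
M(t) = 9149.2 − 5524 × 0.2604 = 7710.5 Mg Hg.

7710 Mg Hg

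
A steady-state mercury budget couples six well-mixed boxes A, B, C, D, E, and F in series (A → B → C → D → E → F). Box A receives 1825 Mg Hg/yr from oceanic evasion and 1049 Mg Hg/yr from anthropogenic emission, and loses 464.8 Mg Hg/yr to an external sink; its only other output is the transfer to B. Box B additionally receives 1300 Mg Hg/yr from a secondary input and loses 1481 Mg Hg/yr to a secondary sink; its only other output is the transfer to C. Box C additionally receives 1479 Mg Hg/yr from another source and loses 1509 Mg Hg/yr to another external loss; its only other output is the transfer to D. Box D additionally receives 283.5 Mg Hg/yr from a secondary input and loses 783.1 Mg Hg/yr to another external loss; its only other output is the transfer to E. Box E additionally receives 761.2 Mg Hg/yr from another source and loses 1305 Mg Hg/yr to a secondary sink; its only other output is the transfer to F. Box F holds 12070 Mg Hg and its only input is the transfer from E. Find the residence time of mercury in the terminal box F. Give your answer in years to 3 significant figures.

Box A: F(A→B) = (1825 + 1049) − 464.8 = 2409.2 Mg Hg/yr.
Box B: F(B→C) = (2409.2 + 1300) − 1481 = 2228.2 Mg Hg/yr.
Box C: F(C→D) = (2228.2 + 1479) − 1509 = 2198.2 Mg Hg/yr.
Box D: F(D→E) = (2198.2 + 283.5) − 783.1 = 1698.6 Mg Hg/yr.
Box E: F(E→F) = (1698.6 + 761.2) − 1305 = 1154.8 Mg Hg/yr.
Box F throughput = its input = 1154.8 Mg Hg/yr; τ = 12070 / 1154.8 = 10.45 yr.

10.5 yr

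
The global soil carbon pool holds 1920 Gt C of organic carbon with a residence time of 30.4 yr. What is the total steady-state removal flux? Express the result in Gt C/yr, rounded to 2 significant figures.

F = M / τ = 1920 / 30.4 = 63.16 Gt C/yr.

63 Gt C/yr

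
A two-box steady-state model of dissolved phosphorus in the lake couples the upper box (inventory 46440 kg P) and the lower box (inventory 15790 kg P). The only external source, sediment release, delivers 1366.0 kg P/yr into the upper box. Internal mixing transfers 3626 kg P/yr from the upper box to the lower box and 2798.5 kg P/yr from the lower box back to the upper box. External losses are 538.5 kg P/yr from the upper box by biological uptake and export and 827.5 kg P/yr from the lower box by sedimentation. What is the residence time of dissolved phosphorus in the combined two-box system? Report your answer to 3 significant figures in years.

Treat the two boxes together as one reservoir: the mixing fluxes between them are internal recycling, so τ = ΣM / Σ(external losses).
M_total = 46440 + 15790 = 62230 kg P.
ΣF_external_out = 538.5 + 827.5 = 1366.0 kg P/yr.
τ = M_total / ΣF_ext = 62230 / 1366.0 = 45.56 yr.

45.6 yr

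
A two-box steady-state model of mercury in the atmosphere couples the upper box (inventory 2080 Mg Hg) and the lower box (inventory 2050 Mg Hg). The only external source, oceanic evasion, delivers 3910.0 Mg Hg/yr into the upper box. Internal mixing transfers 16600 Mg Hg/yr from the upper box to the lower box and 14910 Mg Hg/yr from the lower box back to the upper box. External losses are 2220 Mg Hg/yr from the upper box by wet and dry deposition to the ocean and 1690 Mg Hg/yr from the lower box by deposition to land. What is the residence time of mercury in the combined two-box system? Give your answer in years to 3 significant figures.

Treat the two boxes together as one reservoir: the mixing fluxes between them are internal recycling, so τ = ΣM / Σ(external losses).
M_total = 2080 + 2050 = 4130.0 Mg Hg.
ΣF_external_out = 2220 + 1690 = 3910.0 Mg Hg/yr.
τ = M_total / ΣF_ext = 4130.0 / 3910.0 = 1.056 yr.

1.06 yr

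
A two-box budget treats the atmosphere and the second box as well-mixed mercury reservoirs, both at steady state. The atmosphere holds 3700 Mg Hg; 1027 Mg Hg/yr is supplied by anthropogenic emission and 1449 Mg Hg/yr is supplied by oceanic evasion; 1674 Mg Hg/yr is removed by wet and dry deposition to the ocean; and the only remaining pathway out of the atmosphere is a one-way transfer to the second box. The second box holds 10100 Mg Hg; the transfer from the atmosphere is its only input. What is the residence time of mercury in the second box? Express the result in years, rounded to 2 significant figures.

13 yr

Balance the atmosphere: ΣF_in = 1027 + 1449 = 2476.0 Mg Hg/yr.
Transfer to the second box = ΣF_in − (1674) = 802.00 Mg Hg/yr.
At steady state the output of the second box equals its input, 802.00 Mg Hg/yr.
τ = M / F = 10100 / 802.00 = 12.59 yr.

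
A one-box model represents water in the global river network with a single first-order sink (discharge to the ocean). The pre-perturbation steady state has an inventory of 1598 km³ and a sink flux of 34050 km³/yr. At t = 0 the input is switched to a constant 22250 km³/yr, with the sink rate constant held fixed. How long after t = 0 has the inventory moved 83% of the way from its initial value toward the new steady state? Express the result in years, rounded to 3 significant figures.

0.0832 yr

τ = M₀/F₀ = 1598/34050 = 0.04693 yr.
The remaining gap fraction is e^(−t/τ); 83% covered ⇒ e^(−t/τ) = 0.170.
t = −τ ln(0.170) = 0.04693 × 1.772 = 0.08316 yr.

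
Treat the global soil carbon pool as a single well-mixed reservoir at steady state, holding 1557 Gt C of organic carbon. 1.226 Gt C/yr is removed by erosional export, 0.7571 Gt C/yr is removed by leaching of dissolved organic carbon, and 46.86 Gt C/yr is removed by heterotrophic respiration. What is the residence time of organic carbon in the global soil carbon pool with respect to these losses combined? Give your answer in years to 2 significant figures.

32 yr

Total removal = 1.226 + 0.7571 + 46.86 = 48.843 Gt C/yr.
τ = M / ΣF_out = 1557 / 48.843 = 31.88 yr.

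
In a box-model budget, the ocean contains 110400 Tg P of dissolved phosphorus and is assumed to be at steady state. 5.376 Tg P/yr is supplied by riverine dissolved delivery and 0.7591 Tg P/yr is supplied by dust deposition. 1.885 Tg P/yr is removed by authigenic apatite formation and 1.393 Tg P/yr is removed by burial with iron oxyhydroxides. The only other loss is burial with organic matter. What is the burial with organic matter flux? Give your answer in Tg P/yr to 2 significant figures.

2.9 Tg P/yr

At steady state ΣF_in = ΣF_out.
ΣF_in = 5.376 + 0.7591 = 6.1351 Tg P/yr.
Burial with organic matter flux = ΣF_in − (1.885 + 1.393) = 6.1351 − 3.278 = 2.857 Tg P/yr.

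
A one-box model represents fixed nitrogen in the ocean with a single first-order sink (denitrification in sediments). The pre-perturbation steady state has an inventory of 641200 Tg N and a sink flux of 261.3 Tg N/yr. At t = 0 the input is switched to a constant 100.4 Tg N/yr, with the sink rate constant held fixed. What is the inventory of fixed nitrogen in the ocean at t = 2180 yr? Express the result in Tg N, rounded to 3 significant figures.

409000 Tg N

The sink rate constant is k = F₀/M₀ = 261.3/641200 = 0.0004075 yr⁻¹.
Solving dM/dt = F₁ − kM with M(0) = M₀ gives M(t) = F₁/k + (M₀ − F₁/k)·e^(−kt).
F₁/k = 100.4/0.0004075 = 246370 Tg N; kt = 0.0004075 × 2180 = 0.8884, e^(−kt) = 0.4113.
M(2180) = 246370 + (641200 − 246370) × 0.4113 = 246370 + 162400 = 408770 Tg N.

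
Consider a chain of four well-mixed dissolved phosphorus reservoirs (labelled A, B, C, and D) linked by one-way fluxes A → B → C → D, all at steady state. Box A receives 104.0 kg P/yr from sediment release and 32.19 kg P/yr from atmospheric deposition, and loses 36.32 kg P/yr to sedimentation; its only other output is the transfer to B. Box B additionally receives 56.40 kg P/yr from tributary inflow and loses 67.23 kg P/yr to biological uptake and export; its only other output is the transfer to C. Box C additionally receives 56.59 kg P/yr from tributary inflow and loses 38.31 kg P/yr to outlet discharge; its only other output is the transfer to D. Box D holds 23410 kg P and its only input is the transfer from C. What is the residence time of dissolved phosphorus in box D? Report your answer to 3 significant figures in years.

218 yr

Box A: F(A→B) = (104.0 + 32.19) − 36.32 = 99.870 kg P/yr.
Box B: F(B→C) = (99.870 + 56.40) − 67.23 = 89.040 kg P/yr.
Box C: F(C→D) = (89.040 + 56.59) − 38.31 = 107.32 kg P/yr.
Box D throughput = its input = 107.32 kg P/yr; τ = 23410 / 107.32 = 218.1 yr.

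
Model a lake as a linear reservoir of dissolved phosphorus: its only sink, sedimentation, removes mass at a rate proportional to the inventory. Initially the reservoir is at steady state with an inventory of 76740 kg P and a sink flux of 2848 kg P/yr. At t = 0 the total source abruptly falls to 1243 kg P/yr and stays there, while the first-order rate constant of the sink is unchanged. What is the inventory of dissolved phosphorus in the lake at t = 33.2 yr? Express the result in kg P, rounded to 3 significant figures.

The sink rate constant is k = F₀/M₀ = 2848/76740 = 0.03711 yr⁻¹.
Solving dM/dt = F₁ − kM with M(0) = M₀ gives M(t) = F₁/k + (M₀ − F₁/k)·e^(−kt).
F₁/k = 1243/0.03711 = 33493 kg P; kt = 0.03711 × 33.2 = 1.232, e^(−kt) = 0.2917.
M(33.2) = 33493 + (76740 − 33493) × 0.2917 = 33493 + 12610 = 46107 kg P.

46100 kg P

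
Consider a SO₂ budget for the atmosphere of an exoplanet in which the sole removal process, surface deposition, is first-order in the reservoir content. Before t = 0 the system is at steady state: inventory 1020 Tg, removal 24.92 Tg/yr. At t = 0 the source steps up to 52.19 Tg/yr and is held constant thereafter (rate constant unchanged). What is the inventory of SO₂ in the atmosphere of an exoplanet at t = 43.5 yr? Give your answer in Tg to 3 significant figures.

1750 Tg

The sink rate constant is k = F₀/M₀ = 24.92/1020 = 0.02443 yr⁻¹.
Solving dM/dt = F₁ − kM with M(0) = M₀ gives M(t) = F₁/k + (M₀ − F₁/k)·e^(−kt).
F₁/k = 52.19/0.02443 = 2136.2 Tg; kt = 0.02443 × 43.5 = 1.063, e^(−kt) = 0.3455.
M(43.5) = 2136.2 + (1020 − 2136.2) × 0.3455 = 2136.2 − 385.6 = 1750.5 Tg.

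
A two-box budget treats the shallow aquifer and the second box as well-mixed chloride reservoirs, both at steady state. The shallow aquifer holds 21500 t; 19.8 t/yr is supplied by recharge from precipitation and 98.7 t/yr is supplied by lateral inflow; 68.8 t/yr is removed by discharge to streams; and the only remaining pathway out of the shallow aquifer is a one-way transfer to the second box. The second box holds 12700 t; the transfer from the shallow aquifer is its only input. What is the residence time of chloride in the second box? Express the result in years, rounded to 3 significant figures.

Balance the shallow aquifer: ΣF_in = 19.8 + 98.7 = 118.50 t/yr.
Transfer to the second box = ΣF_in − (68.8) = 49.700 t/yr.
At steady state the output of the second box equals its input, 49.700 t/yr.
τ = M / F = 12700 / 49.700 = 255.5 yr.

256 yr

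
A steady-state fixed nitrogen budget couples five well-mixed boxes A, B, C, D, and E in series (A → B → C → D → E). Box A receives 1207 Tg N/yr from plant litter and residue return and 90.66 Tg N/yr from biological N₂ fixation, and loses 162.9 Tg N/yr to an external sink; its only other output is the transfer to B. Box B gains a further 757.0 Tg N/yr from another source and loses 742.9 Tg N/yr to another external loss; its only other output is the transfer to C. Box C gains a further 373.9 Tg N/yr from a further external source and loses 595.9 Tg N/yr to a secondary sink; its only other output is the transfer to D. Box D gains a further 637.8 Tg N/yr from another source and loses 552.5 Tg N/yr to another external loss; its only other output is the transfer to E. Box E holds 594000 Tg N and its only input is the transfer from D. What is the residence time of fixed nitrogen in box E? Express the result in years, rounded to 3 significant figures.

587 yr

Box A: F(A→B) = (1207 + 90.66) − 162.9 = 1134.8 Tg N/yr.
Box B: F(B→C) = (1134.8 + 757.0) − 742.9 = 1148.9 Tg N/yr.
Box C: F(C→D) = (1148.9 + 373.9) − 595.9 = 926.86 Tg N/yr.
Box D: F(D→E) = (926.86 + 637.8) − 552.5 = 1012.2 Tg N/yr.
Box E throughput = its input = 1012.2 Tg N/yr; τ = 594000 / 1012.2 = 586.9 yr.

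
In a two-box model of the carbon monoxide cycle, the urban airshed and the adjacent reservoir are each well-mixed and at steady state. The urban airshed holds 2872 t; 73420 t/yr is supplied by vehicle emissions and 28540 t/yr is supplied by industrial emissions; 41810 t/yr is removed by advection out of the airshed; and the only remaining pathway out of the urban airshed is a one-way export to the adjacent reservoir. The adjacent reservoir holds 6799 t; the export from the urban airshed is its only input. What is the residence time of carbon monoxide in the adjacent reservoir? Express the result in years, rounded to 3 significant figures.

0.113 yr

Balance the urban airshed: ΣF_in = 73420 + 28540 = 101960 t/yr.
Export to the adjacent reservoir = ΣF_in − (41810) = 60150 t/yr.
At steady state the output of the adjacent reservoir equals its input, 60150 t/yr.
τ = M / F = 6799 / 60150 = 0.1130 yr.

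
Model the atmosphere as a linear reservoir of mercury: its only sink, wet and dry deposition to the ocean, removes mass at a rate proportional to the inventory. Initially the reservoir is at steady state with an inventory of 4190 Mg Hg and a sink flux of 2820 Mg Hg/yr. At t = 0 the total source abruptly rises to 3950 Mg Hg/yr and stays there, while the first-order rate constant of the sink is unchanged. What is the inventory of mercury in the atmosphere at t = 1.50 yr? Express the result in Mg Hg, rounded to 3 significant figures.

The sink rate constant is k = F₀/M₀ = 2820/4190 = 0.6730 yr⁻¹.
Solving dM/dt = F₁ − kM with M(0) = M₀ gives M(t) = F₁/k + (M₀ − F₁/k)·e^(−kt).
F₁/k = 3950/0.6730 = 5869.0 Mg Hg; kt = 0.6730 × 1.50 = 1.010, e^(−kt) = 0.3644.
M(1.50) = 5869.0 + (4190 − 5869.0) × 0.3644 = 5869.0 − 611.8 = 5257.2 Mg Hg.

5260 Mg Hg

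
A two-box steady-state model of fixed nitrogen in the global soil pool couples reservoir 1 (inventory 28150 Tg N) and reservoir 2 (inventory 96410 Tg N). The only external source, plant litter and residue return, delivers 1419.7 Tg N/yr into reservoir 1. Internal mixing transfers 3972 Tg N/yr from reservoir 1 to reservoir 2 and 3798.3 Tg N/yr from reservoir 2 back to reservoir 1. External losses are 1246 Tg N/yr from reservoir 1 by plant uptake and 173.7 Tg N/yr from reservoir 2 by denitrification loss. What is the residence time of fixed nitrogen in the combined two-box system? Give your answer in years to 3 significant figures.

Residence time in the combined system uses the total inventory and the total *external* removal — internal exchanges between the two boxes cancel.
M_total = 28150 + 96410 = 124560 Tg N.
ΣF_external_out = 1246 + 173.7 = 1419.7 Tg N/yr.
τ = M_total / ΣF_ext = 124560 / 1419.7 = 87.74 yr.

87.7 yr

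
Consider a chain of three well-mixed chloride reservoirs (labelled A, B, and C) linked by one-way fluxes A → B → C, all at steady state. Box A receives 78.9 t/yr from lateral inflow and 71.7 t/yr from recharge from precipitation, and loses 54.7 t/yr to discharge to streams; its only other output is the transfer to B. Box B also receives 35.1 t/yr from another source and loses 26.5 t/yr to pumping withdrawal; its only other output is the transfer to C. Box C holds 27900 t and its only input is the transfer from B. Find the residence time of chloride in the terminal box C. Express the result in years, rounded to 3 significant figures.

Box A: F(A→B) = (78.9 + 71.7) − 54.7 = 95.900 t/yr.
Box B: F(B→C) = (95.900 + 35.1) − 26.5 = 104.50 t/yr.
Box C throughput = its input = 104.50 t/yr; τ = 27900 / 104.50 = 267.0 yr.

267 yr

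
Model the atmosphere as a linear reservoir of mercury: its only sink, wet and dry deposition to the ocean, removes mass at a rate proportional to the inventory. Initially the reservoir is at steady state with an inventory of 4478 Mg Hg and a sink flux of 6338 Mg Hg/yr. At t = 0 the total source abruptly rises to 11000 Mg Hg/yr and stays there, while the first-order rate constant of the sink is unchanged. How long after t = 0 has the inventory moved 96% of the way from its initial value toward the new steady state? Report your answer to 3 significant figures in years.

τ = M₀/F₀ = 4478/6338 = 0.7065 yr.
The remaining gap fraction is e^(−t/τ); 96% covered ⇒ e^(−t/τ) = 0.0400.
t = −τ ln(0.0400) = 0.7065 × 3.219 = 2.274 yr.

2.27 yr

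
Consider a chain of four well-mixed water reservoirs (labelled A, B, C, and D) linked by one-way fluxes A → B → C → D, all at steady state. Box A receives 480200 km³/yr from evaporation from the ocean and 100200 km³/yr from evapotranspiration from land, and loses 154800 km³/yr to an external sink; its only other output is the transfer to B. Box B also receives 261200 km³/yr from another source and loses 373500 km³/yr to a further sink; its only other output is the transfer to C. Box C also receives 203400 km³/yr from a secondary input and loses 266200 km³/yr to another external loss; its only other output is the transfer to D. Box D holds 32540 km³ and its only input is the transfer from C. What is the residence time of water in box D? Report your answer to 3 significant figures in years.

0.130 yr

Box A: F(A→B) = (480200 + 100200) − 154800 = 425600 km³/yr.
Box B: F(B→C) = (425600 + 261200) − 373500 = 313300 km³/yr.
Box C: F(C→D) = (313300 + 203400) − 266200 = 250500 km³/yr.
Box D throughput = its input = 250500 km³/yr; τ = 32540 / 250500 = 0.1299 yr.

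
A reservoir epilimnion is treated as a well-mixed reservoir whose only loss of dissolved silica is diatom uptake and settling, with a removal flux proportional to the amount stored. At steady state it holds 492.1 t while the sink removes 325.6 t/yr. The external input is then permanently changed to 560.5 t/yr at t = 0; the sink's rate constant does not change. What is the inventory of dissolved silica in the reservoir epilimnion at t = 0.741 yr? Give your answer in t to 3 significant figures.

τ = M₀/F₀ = 492.1/325.6 = 1.511 yr; rate constant k = 1/τ.
New steady state M_∞ = F₁/k = F₁·τ = 560.5 × 1.511 = 847.12 t.
M(t) = M_∞ + (M₀ − M_∞)·e^(−t/τ); t/τ = 0.741/1.511 = 0.4903, so e^(−t/τ) = 0.6125.
M(t) = 847.12 − 355.0 × 0.6125 = 629.69 t.

630 t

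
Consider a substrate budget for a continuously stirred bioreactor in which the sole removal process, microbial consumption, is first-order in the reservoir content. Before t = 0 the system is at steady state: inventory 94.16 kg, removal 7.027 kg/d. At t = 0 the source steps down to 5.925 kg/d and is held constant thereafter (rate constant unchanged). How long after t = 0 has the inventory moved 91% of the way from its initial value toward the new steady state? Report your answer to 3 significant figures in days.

τ = M₀/F₀ = 94.16/7.027 = 13.40 d.
The remaining gap fraction is e^(−t/τ); 91% covered ⇒ e^(−t/τ) = 0.0900.
t = −τ ln(0.0900) = 13.40 × 2.408 = 32.27 d.

32.3 d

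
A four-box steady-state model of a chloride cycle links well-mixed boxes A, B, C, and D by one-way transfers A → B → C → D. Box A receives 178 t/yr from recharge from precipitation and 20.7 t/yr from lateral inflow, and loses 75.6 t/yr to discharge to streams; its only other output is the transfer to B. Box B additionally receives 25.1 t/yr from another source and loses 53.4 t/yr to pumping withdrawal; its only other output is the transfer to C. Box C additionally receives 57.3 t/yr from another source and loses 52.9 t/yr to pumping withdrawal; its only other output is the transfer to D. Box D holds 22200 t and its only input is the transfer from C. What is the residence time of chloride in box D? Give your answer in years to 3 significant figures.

224 yr

Box A: F(A→B) = (178 + 20.7) − 75.6 = 123.10 t/yr.
Box B: F(B→C) = (123.10 + 25.1) − 53.4 = 94.800 t/yr.
Box C: F(C→D) = (94.800 + 57.3) − 52.9 = 99.200 t/yr.
Box D throughput = its input = 99.200 t/yr; τ = 22200 / 99.200 = 223.8 yr.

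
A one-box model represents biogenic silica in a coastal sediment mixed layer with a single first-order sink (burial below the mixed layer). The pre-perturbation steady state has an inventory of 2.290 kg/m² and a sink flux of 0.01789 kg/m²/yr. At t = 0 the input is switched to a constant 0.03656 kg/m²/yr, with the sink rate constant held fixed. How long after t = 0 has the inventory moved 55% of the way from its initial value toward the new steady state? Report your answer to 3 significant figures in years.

102 yr

τ = M₀/F₀ = 2.290/0.01789 = 128.0 yr.
The remaining gap fraction is e^(−t/τ); 55% covered ⇒ e^(−t/τ) = 0.450.
t = −τ ln(0.450) = 128.0 × 0.7985 = 102.2 yr.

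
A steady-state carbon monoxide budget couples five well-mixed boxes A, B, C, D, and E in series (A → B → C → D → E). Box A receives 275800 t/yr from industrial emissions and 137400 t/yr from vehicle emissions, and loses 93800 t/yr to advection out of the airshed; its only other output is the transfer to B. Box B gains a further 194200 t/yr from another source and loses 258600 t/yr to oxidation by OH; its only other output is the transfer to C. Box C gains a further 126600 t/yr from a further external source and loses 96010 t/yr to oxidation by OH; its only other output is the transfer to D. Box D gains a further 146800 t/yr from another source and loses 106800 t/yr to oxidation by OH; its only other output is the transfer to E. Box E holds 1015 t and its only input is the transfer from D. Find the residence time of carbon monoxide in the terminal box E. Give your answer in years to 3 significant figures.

Box A: F(A→B) = (275800 + 137400) − 93800 = 319400 t/yr.
Box B: F(B→C) = (319400 + 194200) − 258600 = 255000 t/yr.
Box C: F(C→D) = (255000 + 126600) − 96010 = 285590 t/yr.
Box D: F(D→E) = (285590 + 146800) − 106800 = 325590 t/yr.
Box E throughput = its input = 325590 t/yr; τ = 1015 / 325590 = 0.003117 yr.

0.00312 yr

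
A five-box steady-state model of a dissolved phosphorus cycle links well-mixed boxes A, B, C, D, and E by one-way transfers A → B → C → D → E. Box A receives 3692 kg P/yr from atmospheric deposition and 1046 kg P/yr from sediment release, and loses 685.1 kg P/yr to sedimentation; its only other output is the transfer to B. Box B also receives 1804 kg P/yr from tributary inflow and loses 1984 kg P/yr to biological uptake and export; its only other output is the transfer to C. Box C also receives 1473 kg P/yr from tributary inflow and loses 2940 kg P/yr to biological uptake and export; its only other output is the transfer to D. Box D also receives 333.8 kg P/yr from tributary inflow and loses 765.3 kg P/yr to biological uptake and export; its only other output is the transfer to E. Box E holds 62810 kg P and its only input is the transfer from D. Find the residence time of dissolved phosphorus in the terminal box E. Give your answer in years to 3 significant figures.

Box A: F(A→B) = (3692 + 1046) − 685.1 = 4052.9 kg P/yr.
Box B: F(B→C) = (4052.9 + 1804) − 1984 = 3872.9 kg P/yr.
Box C: F(C→D) = (3872.9 + 1473) − 2940 = 2405.9 kg P/yr.
Box D: F(D→E) = (2405.9 + 333.8) − 765.3 = 1974.4 kg P/yr.
Box E throughput = its input = 1974.4 kg P/yr; τ = 62810 / 1974.4 = 31.81 yr.

31.8 yr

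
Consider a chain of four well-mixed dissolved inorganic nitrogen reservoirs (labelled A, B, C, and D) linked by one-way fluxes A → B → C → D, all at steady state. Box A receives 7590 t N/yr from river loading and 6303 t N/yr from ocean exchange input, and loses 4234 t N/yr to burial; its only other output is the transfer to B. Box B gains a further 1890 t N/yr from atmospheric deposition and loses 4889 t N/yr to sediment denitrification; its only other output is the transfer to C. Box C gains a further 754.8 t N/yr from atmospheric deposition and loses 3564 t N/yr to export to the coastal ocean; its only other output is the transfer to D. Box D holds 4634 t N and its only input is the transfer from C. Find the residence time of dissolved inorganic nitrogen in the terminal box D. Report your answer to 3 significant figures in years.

Box A: F(A→B) = (7590 + 6303) − 4234 = 9659.0 t N/yr.
Box B: F(B→C) = (9659.0 + 1890) − 4889 = 6660.0 t N/yr.
Box C: F(C→D) = (6660.0 + 754.8) − 3564 = 3850.8 t N/yr.
Box D throughput = its input = 3850.8 t N/yr; τ = 4634 / 3850.8 = 1.203 yr.

1.20 yr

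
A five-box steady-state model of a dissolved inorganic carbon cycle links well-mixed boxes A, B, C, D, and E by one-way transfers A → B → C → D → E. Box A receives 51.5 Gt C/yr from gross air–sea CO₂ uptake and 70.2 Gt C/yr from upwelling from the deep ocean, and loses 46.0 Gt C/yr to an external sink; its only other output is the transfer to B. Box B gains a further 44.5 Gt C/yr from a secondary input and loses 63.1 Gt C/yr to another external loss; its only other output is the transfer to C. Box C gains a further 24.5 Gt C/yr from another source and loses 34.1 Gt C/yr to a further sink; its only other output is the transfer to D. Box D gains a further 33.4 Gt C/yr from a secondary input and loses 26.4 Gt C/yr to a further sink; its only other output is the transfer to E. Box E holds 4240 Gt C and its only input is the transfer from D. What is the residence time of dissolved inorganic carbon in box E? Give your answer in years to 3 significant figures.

77.8 yr

Box A: F(A→B) = (51.5 + 70.2) − 46.0 = 75.700 Gt C/yr.
Box B: F(B→C) = (75.700 + 44.5) − 63.1 = 57.100 Gt C/yr.
Box C: F(C→D) = (57.100 + 24.5) − 34.1 = 47.500 Gt C/yr.
Box D: F(D→E) = (47.500 + 33.4) − 26.4 = 54.500 Gt C/yr.
Box E throughput = its input = 54.500 Gt C/yr; τ = 4240 / 54.500 = 77.80 yr.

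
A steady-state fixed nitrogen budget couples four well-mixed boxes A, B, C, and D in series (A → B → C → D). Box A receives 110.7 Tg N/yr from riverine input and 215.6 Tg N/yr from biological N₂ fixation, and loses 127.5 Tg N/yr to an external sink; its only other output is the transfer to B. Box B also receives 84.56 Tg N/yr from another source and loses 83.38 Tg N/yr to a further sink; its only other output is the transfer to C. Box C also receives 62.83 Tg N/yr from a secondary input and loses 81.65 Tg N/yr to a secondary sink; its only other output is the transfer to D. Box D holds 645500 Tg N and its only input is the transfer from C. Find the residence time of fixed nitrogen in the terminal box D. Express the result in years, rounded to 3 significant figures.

3560 yr

Box A: F(A→B) = (110.7 + 215.6) − 127.5 = 198.80 Tg N/yr.
Box B: F(B→C) = (198.80 + 84.56) − 83.38 = 199.98 Tg N/yr.
Box C: F(C→D) = (199.98 + 62.83) − 81.65 = 181.16 Tg N/yr.
Box D throughput = its input = 181.16 Tg N/yr; τ = 645500 / 181.16 = 3563 yr.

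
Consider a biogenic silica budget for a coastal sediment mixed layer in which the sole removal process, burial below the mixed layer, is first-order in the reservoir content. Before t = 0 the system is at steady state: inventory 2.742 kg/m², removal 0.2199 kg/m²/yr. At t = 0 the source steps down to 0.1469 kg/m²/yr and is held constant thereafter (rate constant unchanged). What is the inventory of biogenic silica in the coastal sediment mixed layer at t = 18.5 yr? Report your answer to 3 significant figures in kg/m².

τ = M₀/F₀ = 2.742/0.2199 = 12.47 yr; rate constant k = 1/τ.
New steady state M_∞ = F₁/k = F₁·τ = 0.1469 × 12.47 = 1.8317 kg/m².
M(t) = M_∞ + (M₀ − M_∞)·e^(−t/τ); t/τ = 18.5/12.47 = 1.484, so e^(−t/τ) = 0.2268.
M(t) = 1.8317 + 0.9103 × 0.2268 = 2.0382 kg/m².

2.04 kg/m²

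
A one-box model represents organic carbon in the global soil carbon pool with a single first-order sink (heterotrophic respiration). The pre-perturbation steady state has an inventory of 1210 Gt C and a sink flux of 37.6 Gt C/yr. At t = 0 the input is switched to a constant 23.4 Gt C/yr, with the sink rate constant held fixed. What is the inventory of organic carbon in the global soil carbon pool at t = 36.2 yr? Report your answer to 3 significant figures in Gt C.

τ = M₀/F₀ = 1210/37.6 = 32.18 yr; rate constant k = 1/τ.
New steady state M_∞ = F₁/k = F₁·τ = 23.4 × 32.18 = 753.03 Gt C.
M(t) = M_∞ + (M₀ − M_∞)·e^(−t/τ); t/τ = 36.2/32.18 = 1.125, so e^(−t/τ) = 0.3247.
M(t) = 753.03 + 457.0 × 0.3247 = 901.40 Gt C.

901 Gt C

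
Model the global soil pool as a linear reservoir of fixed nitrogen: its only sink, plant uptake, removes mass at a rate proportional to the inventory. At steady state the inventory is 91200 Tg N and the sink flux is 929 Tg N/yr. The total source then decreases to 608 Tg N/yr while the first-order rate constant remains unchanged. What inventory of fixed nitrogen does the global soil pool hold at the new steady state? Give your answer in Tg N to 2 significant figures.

Rate constant k = F/M = 929 / 91200 = 0.01019 yr⁻¹.
At the new steady state, source = k·M_new ⇒ M_new = 608 / 0.01019 = 59690 Tg N.
(Equivalently M_new = M × F_new/F_old = 91200 × 608/929.)

60000 Tg N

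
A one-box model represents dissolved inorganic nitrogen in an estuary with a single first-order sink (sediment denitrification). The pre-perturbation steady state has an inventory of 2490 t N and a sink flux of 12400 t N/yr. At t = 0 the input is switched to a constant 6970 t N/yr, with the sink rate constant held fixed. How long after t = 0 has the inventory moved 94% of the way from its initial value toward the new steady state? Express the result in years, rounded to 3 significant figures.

τ = M₀/F₀ = 2490/12400 = 0.2008 yr.
The remaining gap fraction is e^(−t/τ); 94% covered ⇒ e^(−t/τ) = 0.0600.
t = −τ ln(0.0600) = 0.2008 × 2.813 = 0.5650 yr.

0.565 yr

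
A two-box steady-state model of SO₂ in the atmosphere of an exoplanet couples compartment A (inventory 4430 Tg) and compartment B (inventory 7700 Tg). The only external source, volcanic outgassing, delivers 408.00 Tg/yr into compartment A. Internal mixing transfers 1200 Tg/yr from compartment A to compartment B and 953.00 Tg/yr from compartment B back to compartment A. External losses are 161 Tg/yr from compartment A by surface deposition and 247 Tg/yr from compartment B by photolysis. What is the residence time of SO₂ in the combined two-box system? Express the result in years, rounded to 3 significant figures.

Treat the two boxes together as one reservoir: the mixing fluxes between them are internal recycling, so τ = ΣM / Σ(external losses).
M_total = 4430 + 7700 = 12130 Tg.
ΣF_external_out = 161 + 247 = 408.00 Tg/yr.
τ = M_total / ΣF_ext = 12130 / 408.00 = 29.73 yr.

29.7 yr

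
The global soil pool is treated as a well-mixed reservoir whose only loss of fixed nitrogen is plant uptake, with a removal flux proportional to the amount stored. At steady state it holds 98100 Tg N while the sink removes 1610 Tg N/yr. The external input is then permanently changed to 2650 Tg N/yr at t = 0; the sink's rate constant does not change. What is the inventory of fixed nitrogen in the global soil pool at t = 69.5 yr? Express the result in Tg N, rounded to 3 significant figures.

τ = M₀/F₀ = 98100/1610 = 60.93 yr; rate constant k = 1/τ.
New steady state M_∞ = F₁/k = F₁·τ = 2650 × 60.93 = 161470 Tg N.
M(t) = M_∞ + (M₀ − M_∞)·e^(−t/τ); t/τ = 69.5/60.93 = 1.141, so e^(−t/τ) = 0.3196.
M(t) = 161470 − 63370 × 0.3196 = 141210 Tg N.

141000 Tg N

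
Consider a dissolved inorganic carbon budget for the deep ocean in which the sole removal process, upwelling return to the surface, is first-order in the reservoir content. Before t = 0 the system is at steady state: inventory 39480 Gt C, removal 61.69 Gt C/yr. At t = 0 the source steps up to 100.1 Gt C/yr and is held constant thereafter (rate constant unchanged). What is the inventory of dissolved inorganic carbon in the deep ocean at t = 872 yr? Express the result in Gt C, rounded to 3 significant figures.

57800 Gt C

The sink rate constant is k = F₀/M₀ = 61.69/39480 = 0.001563 yr⁻¹.
Solving dM/dt = F₁ − kM with M(0) = M₀ gives M(t) = F₁/k + (M₀ − F₁/k)·e^(−kt).
F₁/k = 100.1/0.001563 = 64061 Gt C; kt = 0.001563 × 872 = 1.363, e^(−kt) = 0.2560.
M(872) = 64061 + (39480 − 64061) × 0.2560 = 64061 − 6293 = 57768 Gt C.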